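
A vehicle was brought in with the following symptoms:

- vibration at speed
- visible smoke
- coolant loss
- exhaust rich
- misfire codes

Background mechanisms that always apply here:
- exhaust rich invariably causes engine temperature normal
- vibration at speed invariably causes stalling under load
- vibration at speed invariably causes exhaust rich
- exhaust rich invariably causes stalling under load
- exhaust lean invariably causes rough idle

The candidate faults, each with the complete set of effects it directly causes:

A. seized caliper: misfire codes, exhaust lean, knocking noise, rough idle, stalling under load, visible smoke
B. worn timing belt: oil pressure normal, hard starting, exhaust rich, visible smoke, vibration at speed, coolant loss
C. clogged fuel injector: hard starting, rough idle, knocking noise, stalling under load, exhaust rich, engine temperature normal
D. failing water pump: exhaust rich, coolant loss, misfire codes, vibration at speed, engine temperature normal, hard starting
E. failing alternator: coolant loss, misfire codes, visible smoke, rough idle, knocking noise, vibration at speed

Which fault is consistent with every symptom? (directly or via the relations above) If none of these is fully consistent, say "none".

Per-candidate check:
(A) seized caliper — vibration at speed miss; visible smoke match; coolant loss miss; exhaust rich miss; misfire codes match
(B) worn timing belt — does not account for misfire codes
(C) clogged fuel injector — vibration at speed miss; visible smoke miss; coolant loss miss; exhaust rich match; misfire codes miss
(D) failing water pump — vibration at speed match; visible smoke miss; coolant loss match; exhaust rich match; misfire codes match
(E) failing alternator — vibration at speed match; visible smoke match; coolant loss match; exhaust rich match (via vibration at speed → exhaust rich); misfire codes match
(E) alone accounts for all the evidence.

E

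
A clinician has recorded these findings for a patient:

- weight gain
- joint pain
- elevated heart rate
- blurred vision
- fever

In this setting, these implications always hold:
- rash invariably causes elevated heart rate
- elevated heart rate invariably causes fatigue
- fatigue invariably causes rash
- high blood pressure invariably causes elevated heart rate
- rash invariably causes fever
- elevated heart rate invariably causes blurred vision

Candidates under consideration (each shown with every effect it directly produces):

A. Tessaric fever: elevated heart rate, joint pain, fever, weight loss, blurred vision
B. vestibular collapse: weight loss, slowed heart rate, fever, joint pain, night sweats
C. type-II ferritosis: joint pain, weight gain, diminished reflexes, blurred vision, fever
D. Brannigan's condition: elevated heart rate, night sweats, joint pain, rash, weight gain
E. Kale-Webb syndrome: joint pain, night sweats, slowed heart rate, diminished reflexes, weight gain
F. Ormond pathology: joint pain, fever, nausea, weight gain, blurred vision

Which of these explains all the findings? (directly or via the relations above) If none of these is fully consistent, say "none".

D

Testing each hypothesis:
(A) Tessaric fever — weight gain ✗; joint pain ✓; elevated heart rate ✓; blurred vision ✓; fever ✓
(B) vestibular collapse — weight gain ✗; joint pain ✓; elevated heart rate ✗; blurred vision ✗; fever ✓
(C) type-II ferritosis — does not account for elevated heart rate
(D) Brannigan's condition — weight gain ✓; joint pain ✓; elevated heart rate ✓; blurred vision ✓ (via elevated heart rate → blurred vision); fever ✓ (via rash → fever)
(E) Kale-Webb syndrome — fails on elevated heart rate, blurred vision, fever (predicts slowed heart rate, not elevated heart rate)
(F) Ormond pathology — weight gain ✓; joint pain ✓; elevated heart rate ✗; blurred vision ✓; fever ✓
Only (D) is consistent with every observation.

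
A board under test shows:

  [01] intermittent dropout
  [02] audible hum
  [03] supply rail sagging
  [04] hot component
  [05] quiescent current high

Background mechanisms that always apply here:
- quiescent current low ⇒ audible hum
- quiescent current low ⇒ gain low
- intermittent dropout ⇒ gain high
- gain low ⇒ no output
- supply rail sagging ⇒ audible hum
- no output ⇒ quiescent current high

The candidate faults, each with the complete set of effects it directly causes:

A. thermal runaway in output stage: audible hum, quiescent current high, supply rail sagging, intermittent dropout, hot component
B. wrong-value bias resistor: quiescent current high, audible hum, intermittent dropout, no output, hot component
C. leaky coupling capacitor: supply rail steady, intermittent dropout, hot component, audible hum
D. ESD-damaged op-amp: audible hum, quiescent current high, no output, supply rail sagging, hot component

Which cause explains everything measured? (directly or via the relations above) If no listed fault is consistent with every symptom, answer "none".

A

Testing each hypothesis:
(A) thermal runaway in output stage — accounts for every observation
(B) wrong-value bias resistor — intermittent dropout +; audible hum +; supply rail sagging -; hot component +; quiescent current high +
(C) leaky coupling capacitor — intermittent dropout +; audible hum +; supply rail sagging -; hot component +; quiescent current high -
(D) ESD-damaged op-amp — intermittent dropout -; audible hum +; supply rail sagging +; hot component +; quiescent current high +
Only (A) is consistent with every observation.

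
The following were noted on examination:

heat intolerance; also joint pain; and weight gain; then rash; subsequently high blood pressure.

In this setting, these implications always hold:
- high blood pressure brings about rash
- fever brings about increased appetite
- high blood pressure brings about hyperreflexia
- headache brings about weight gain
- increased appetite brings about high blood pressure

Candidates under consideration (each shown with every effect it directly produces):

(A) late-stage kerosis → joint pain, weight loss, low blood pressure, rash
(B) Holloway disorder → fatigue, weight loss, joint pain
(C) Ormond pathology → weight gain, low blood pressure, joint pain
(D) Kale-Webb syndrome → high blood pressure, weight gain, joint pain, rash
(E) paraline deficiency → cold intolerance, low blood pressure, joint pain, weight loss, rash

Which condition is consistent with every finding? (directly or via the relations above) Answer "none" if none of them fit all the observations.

none

For each candidate, compare predicted effects to what was observed:
(A) late-stage kerosis — fails on heat intolerance, weight gain, high blood pressure (predicts weight loss, not weight gain; predicts low blood pressure, not high blood pressure)
(B) Holloway disorder — heat intolerance -; joint pain +; weight gain -; rash -; high blood pressure -
(C) Ormond pathology — fails on heat intolerance, rash, high blood pressure (predicts low blood pressure, not high blood pressure)
(D) Kale-Webb syndrome — does not account for heat intolerance
(E) paraline deficiency — heat intolerance -; joint pain +; weight gain -; rash +; high blood pressure -
None of the listed candidates fits everything.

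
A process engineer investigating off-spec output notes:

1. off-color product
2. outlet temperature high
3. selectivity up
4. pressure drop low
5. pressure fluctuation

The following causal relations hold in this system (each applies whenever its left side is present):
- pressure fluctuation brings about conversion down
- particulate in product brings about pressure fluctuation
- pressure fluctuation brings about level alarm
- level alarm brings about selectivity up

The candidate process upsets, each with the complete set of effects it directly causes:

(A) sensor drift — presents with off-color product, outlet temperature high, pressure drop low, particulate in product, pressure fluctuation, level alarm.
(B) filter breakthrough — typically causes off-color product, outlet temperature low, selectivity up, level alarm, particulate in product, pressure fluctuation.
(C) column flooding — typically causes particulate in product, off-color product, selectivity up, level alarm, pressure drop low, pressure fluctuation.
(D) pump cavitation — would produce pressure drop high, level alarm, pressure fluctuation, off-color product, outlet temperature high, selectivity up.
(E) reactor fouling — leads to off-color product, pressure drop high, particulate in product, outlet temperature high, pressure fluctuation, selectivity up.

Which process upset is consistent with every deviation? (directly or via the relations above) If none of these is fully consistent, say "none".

A

Checking each candidate against the observations:
(A) sensor drift — off-color product +; outlet temperature high +; selectivity up + (via level alarm → selectivity up); pressure drop low +; pressure fluctuation +
(B) filter breakthrough — fails on outlet temperature high, pressure drop low (predicts outlet temperature low, not outlet temperature high)
(C) column flooding — does not account for outlet temperature high
(D) pump cavitation — fails on pressure drop low (predicts pressure drop high, not pressure drop low)
(E) reactor fouling — off-color product +; outlet temperature high +; selectivity up +; pressure drop low -; pressure fluctuation +
(A) is the only candidate with no mismatches.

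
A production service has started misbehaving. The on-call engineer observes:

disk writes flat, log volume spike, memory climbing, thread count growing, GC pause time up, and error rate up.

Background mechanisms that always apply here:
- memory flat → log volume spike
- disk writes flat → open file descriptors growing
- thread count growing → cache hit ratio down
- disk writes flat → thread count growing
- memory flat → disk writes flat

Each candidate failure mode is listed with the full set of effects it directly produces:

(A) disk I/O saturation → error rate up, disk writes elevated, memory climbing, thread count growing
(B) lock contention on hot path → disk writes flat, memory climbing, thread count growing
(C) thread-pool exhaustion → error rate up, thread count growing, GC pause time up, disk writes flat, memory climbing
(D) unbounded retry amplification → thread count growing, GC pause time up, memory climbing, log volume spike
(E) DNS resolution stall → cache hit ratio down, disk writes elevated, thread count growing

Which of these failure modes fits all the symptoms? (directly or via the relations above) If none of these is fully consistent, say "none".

Testing each hypothesis:
(A) disk I/O saturation — disk writes flat ✗; log volume spike ✗; memory climbing ✓; thread count growing ✓; GC pause time up ✗; error rate up ✓
(B) lock contention on hot path — disk writes flat ✓; log volume spike ✗; memory climbing ✓; thread count growing ✓; GC pause time up ✗; error rate up ✗
(C) thread-pool exhaustion — does not account for log volume spike
(D) unbounded retry amplification — disk writes flat ✗; log volume spike ✓; memory climbing ✓; thread count growing ✓; GC pause time up ✓; error rate up ✗
(E) DNS resolution stall — disk writes flat ✗; log volume spike ✗; memory climbing ✗; thread count growing ✓; GC pause time up ✗; error rate up ✗
None of the listed candidates fits everything.

none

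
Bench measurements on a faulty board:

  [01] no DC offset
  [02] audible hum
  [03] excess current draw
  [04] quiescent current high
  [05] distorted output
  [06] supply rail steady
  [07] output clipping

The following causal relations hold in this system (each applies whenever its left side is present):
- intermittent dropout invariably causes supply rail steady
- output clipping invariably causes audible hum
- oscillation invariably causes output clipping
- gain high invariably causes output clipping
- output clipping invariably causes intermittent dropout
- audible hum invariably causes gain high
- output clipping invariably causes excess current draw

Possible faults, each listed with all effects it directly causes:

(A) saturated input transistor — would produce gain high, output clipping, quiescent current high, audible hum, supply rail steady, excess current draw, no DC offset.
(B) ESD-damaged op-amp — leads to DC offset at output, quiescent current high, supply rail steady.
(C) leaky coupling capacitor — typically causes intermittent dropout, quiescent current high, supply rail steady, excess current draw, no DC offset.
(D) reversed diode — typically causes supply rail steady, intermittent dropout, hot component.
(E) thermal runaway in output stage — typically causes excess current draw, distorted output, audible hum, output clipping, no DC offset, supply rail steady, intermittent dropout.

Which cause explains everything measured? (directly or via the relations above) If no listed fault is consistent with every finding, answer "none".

none

Per-candidate check:
(A) saturated input transistor — no DC offset yes; audible hum yes; excess current draw yes; quiescent current high yes; distorted output NO; supply rail steady yes; output clipping yes
(B) ESD-damaged op-amp — no DC offset NO; audible hum NO; excess current draw NO; quiescent current high yes; distorted output NO; supply rail steady yes; output clipping NO
(C) leaky coupling capacitor — does not account for audible hum, distorted output, output clipping
(D) reversed diode — no DC offset NO; audible hum NO; excess current draw NO; quiescent current high NO; distorted output NO; supply rail steady yes; output clipping NO
(E) thermal runaway in output stage — no DC offset yes; audible hum yes; excess current draw yes; quiescent current high NO; distorted output yes; supply rail steady yes; output clipping yes
No candidate is consistent with all observations.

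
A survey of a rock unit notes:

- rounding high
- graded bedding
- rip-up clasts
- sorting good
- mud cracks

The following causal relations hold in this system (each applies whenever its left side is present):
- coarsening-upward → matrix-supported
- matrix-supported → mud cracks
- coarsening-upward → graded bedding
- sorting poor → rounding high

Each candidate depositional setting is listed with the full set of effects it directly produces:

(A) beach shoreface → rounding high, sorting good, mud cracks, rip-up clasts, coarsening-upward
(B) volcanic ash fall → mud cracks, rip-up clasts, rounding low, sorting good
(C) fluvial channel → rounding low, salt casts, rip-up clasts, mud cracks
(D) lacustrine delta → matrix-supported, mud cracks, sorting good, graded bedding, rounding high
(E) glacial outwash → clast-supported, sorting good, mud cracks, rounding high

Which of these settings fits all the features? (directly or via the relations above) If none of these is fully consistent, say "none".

Testing each hypothesis:
(A) beach shoreface — rounding high ✓; graded bedding ✓ (via coarsening-upward → graded bedding); rip-up clasts ✓; sorting good ✓; mud cracks ✓
(B) volcanic ash fall — fails on rounding high, graded bedding (predicts rounding low, not rounding high)
(C) fluvial channel — rounding high ✗; graded bedding ✗; rip-up clasts ✓; sorting good ✗; mud cracks ✓
(D) lacustrine delta — rounding high ✓; graded bedding ✓; rip-up clasts ✗; sorting good ✓; mud cracks ✓
(E) glacial outwash — does not account for graded bedding, rip-up clasts
Only (A) is consistent with every observation.

A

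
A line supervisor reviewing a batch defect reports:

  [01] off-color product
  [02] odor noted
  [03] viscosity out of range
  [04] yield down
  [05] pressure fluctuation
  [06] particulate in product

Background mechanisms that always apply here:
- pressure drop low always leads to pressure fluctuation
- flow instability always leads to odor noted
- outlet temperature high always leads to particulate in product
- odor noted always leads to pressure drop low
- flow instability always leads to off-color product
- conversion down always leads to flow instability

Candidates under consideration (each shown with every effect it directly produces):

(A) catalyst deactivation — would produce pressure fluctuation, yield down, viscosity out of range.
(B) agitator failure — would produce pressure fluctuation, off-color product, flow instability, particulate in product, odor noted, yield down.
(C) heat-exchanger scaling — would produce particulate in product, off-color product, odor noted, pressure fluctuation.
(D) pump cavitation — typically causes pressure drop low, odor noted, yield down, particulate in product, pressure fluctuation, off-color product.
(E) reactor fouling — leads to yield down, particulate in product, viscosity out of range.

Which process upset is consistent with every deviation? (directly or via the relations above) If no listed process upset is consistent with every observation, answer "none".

For each candidate, compare predicted effects to what was observed:
(A) catalyst deactivation — does not account for off-color product, odor noted, particulate in product
(B) agitator failure — off-color product yes; odor noted yes; viscosity out of range NO; yield down yes; pressure fluctuation yes; particulate in product yes
(C) heat-exchanger scaling — does not account for viscosity out of range, yield down
(D) pump cavitation — off-color product yes; odor noted yes; viscosity out of range NO; yield down yes; pressure fluctuation yes; particulate in product yes
(E) reactor fouling — off-color product NO; odor noted NO; viscosity out of range yes; yield down yes; pressure fluctuation NO; particulate in product yes
No candidate is consistent with all observations.

none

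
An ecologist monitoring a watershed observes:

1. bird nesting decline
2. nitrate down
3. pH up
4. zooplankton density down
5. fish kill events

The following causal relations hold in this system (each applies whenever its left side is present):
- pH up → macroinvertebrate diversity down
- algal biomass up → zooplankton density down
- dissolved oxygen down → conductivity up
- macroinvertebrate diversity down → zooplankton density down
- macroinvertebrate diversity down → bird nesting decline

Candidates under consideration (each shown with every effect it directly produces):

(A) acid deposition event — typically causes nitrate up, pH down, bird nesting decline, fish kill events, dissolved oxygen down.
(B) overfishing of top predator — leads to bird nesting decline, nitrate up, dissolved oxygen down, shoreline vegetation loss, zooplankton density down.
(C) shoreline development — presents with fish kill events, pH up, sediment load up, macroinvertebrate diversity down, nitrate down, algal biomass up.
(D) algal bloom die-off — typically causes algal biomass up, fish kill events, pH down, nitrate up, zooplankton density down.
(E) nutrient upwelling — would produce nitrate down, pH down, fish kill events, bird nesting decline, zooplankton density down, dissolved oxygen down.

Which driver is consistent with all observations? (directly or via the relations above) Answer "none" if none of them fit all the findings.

Checking each candidate against the observations:
(A) acid deposition event — bird nesting decline ✓; nitrate down ✗; pH up ✗; zooplankton density down ✗; fish kill events ✓
(B) overfishing of top predator — bird nesting decline ✓; nitrate down ✗; pH up ✗; zooplankton density down ✓; fish kill events ✗
(C) shoreline development — bird nesting decline ✓ (via macroinvertebrate diversity down → bird nesting decline); nitrate down ✓; pH up ✓; zooplankton density down ✓ (via algal biomass up → zooplankton density down); fish kill events ✓
(D) algal bloom die-off — bird nesting decline ✗; nitrate down ✗; pH up ✗; zooplankton density down ✓; fish kill events ✓
(E) nutrient upwelling — bird nesting decline ✓; nitrate down ✓; pH up ✗; zooplankton density down ✓; fish kill events ✓
(C) is the only candidate with no mismatches.

C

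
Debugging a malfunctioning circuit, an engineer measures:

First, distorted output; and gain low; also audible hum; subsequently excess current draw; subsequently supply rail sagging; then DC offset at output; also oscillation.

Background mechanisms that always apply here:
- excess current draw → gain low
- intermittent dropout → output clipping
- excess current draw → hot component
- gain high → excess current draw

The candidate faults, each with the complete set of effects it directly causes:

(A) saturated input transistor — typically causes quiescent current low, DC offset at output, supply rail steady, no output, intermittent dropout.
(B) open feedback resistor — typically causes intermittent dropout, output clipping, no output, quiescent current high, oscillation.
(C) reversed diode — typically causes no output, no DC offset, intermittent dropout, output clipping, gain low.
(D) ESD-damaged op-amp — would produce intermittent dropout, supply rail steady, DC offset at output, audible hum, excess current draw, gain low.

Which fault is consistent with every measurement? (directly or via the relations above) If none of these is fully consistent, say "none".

Testing each hypothesis:
(A) saturated input transistor — fails on distorted output, gain low, audible hum, excess current draw, supply rail sagging, oscillation (predicts supply rail steady, not supply rail sagging)
(B) open feedback resistor — does not account for distorted output, gain low, audible hum, excess current draw, supply rail sagging, DC offset at output
(C) reversed diode — distorted output -; gain low +; audible hum -; excess current draw -; supply rail sagging -; DC offset at output -; oscillation -
(D) ESD-damaged op-amp — distorted output -; gain low +; audible hum +; excess current draw +; supply rail sagging -; DC offset at output +; oscillation -
Every candidate fails on at least one observation.

none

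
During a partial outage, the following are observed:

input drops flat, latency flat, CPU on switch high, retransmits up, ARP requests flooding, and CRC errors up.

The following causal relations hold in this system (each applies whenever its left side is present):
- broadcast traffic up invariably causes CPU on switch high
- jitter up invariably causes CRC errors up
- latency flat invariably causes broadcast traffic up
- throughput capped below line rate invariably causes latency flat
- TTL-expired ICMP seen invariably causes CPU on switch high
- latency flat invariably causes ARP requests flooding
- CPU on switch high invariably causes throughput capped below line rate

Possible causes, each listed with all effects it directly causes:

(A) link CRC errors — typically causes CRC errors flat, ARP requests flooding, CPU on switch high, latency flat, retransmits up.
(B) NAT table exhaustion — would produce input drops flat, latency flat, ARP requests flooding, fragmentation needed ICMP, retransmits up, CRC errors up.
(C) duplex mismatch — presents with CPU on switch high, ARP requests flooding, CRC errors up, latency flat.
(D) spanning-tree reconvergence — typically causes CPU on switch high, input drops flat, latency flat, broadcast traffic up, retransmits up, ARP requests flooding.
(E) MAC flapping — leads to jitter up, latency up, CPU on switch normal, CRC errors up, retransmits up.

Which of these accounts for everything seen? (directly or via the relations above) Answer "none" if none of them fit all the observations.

Testing each hypothesis:
(A) link CRC errors — fails on input drops flat, CRC errors up (predicts CRC errors flat, not CRC errors up)
(B) NAT table exhaustion — accounts for every observation (CPU on switch high through latency flat → broadcast traffic up → CPU on switch high)
(C) duplex mismatch — does not account for input drops flat, retransmits up
(D) spanning-tree reconvergence — input drops flat ✓; latency flat ✓; CPU on switch high ✓; retransmits up ✓; ARP requests flooding ✓; CRC errors up ✗
(E) MAC flapping — input drops flat ✗; latency flat ✗; CPU on switch high ✗; retransmits up ✓; ARP requests flooding ✗; CRC errors up ✓
Only (B) is consistent with every observation.

B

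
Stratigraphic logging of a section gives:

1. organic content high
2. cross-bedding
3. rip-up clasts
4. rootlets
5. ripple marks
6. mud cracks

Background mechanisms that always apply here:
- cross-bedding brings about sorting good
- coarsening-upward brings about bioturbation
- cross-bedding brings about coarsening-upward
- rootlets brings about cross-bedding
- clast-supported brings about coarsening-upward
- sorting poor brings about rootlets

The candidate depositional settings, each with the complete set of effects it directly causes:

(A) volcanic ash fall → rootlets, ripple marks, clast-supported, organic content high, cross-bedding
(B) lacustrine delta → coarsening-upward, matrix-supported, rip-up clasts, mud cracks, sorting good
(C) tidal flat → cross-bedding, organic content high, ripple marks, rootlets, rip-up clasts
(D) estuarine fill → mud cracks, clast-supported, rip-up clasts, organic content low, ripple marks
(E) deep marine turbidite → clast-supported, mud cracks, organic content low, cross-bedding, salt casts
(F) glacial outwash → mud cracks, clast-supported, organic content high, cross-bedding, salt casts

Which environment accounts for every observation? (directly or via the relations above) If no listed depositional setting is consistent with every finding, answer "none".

none

Testing each hypothesis:
(A) volcanic ash fall — does not account for rip-up clasts, mud cracks
(B) lacustrine delta — organic content high miss; cross-bedding miss; rip-up clasts match; rootlets miss; ripple marks miss; mud cracks match
(C) tidal flat — does not account for mud cracks
(D) estuarine fill — fails on organic content high, cross-bedding, rootlets (predicts organic content low, not organic content high)
(E) deep marine turbidite — organic content high miss; cross-bedding match; rip-up clasts miss; rootlets miss; ripple marks miss; mud cracks match
(F) glacial outwash — organic content high match; cross-bedding match; rip-up clasts miss; rootlets miss; ripple marks miss; mud cracks match
No candidate is consistent with all observations.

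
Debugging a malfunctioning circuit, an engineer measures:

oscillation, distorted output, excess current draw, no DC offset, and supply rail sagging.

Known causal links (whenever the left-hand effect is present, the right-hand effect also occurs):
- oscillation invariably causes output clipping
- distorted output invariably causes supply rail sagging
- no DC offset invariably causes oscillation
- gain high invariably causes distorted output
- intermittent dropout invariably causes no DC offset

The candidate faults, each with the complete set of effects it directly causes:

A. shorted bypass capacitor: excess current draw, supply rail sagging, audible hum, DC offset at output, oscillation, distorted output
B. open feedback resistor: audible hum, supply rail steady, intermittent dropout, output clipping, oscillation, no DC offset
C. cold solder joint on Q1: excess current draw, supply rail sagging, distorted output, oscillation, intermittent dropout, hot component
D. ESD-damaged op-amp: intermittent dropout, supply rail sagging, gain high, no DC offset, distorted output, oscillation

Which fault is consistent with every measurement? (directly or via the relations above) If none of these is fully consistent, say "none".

C

For each candidate, compare predicted effects to what was observed:
(A) shorted bypass capacitor — fails on no DC offset (predicts DC offset at output, not no DC offset)
(B) open feedback resistor — oscillation match; distorted output miss; excess current draw miss; no DC offset match; supply rail sagging miss
(C) cold solder joint on Q1 — accounts for every observation (no DC offset via intermittent dropout → no DC offset)
(D) ESD-damaged op-amp — oscillation match; distorted output match; excess current draw miss; no DC offset match; supply rail sagging match
(C) alone accounts for all the evidence.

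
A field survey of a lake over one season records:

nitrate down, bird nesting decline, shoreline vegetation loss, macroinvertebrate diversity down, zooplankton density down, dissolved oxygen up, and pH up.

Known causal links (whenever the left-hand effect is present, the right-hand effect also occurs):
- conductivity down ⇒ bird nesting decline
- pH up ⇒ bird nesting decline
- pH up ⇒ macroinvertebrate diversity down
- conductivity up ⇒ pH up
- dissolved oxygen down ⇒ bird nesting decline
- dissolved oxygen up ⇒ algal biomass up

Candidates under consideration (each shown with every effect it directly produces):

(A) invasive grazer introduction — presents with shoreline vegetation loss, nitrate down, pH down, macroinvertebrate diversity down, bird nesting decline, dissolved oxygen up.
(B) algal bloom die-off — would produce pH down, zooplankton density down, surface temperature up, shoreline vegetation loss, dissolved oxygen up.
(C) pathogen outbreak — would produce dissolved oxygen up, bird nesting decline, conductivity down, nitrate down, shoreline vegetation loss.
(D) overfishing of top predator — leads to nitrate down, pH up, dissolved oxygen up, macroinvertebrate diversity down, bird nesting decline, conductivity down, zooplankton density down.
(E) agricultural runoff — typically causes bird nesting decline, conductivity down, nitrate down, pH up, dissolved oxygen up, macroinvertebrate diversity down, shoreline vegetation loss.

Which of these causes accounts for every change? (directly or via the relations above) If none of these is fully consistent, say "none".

none

For each candidate, compare predicted effects to what was observed:
(A) invasive grazer introduction — nitrate down match; bird nesting decline match; shoreline vegetation loss match; macroinvertebrate diversity down match; zooplankton density down miss; dissolved oxygen up match; pH up miss
(B) algal bloom die-off — nitrate down miss; bird nesting decline miss; shoreline vegetation loss match; macroinvertebrate diversity down miss; zooplankton density down match; dissolved oxygen up match; pH up miss
(C) pathogen outbreak — does not account for macroinvertebrate diversity down, zooplankton density down, pH up
(D) overfishing of top predator — nitrate down match; bird nesting decline match; shoreline vegetation loss miss; macroinvertebrate diversity down match; zooplankton density down match; dissolved oxygen up match; pH up match
(E) agricultural runoff — does not account for zooplankton density down
No candidate is consistent with all observations.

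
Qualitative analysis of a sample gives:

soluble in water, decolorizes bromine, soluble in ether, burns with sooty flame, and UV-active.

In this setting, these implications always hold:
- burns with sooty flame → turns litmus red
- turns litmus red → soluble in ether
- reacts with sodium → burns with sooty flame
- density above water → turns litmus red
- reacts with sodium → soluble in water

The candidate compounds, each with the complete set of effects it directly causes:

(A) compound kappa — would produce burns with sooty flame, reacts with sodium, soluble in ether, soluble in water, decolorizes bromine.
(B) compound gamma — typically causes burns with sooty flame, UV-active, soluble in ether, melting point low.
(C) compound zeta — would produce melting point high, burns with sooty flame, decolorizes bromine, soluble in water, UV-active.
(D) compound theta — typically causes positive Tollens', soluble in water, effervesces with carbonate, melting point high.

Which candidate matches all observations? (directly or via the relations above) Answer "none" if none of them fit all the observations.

Checking each candidate against the observations:
(A) compound kappa — soluble in water +; decolorizes bromine +; soluble in ether +; burns with sooty flame +; UV-active -
(B) compound gamma — soluble in water -; decolorizes bromine -; soluble in ether +; burns with sooty flame +; UV-active +
(C) compound zeta — soluble in water +; decolorizes bromine +; soluble in ether + (by burns with sooty flame → turns litmus red → soluble in ether); burns with sooty flame +; UV-active +
(D) compound theta — does not account for decolorizes bromine, soluble in ether, burns with sooty flame, UV-active
(C) is the only candidate with no mismatches.

C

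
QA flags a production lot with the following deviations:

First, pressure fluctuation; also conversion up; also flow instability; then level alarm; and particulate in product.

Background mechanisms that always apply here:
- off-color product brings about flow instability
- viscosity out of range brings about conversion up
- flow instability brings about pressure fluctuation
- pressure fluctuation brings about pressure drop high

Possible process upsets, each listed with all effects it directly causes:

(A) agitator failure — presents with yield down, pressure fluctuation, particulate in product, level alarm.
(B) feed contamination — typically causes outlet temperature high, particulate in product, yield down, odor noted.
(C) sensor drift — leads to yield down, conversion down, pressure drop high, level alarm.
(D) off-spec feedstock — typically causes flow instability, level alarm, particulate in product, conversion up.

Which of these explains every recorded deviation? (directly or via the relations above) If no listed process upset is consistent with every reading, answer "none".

Per-candidate check:
(A) agitator failure — pressure fluctuation +; conversion up -; flow instability -; level alarm +; particulate in product +
(B) feed contamination — pressure fluctuation -; conversion up -; flow instability -; level alarm -; particulate in product +
(C) sensor drift — fails on pressure fluctuation, conversion up, flow instability, particulate in product (predicts conversion down, not conversion up)
(D) off-spec feedstock — accounts for every observation (pressure fluctuation via flow instability → pressure fluctuation)
(D) is the only candidate with no mismatches.

D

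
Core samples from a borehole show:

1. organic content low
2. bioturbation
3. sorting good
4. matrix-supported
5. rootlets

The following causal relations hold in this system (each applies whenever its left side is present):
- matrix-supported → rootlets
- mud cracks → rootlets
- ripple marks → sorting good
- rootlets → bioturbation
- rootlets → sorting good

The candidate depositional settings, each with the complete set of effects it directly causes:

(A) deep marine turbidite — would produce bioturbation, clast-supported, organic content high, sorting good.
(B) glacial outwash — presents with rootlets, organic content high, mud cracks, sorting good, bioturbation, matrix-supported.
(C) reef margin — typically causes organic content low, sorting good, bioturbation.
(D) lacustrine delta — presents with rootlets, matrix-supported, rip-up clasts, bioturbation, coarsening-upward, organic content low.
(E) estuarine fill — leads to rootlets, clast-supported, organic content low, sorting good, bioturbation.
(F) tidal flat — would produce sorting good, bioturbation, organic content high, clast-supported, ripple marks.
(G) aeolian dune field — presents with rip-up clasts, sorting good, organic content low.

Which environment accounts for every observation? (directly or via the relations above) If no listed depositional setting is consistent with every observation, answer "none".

D

Per-candidate check:
(A) deep marine turbidite — fails on organic content low, matrix-supported, rootlets (predicts organic content high, not organic content low; predicts clast-supported, not matrix-supported)
(B) glacial outwash — fails on organic content low (predicts organic content high, not organic content low)
(C) reef margin — does not account for matrix-supported, rootlets
(D) lacustrine delta — accounts for every observation (sorting good via rootlets → sorting good)
(E) estuarine fill — fails on matrix-supported (predicts clast-supported, not matrix-supported)
(F) tidal flat — organic content low miss; bioturbation match; sorting good match; matrix-supported miss; rootlets miss
(G) aeolian dune field — organic content low match; bioturbation miss; sorting good match; matrix-supported miss; rootlets miss
Only (D) is consistent with every observation.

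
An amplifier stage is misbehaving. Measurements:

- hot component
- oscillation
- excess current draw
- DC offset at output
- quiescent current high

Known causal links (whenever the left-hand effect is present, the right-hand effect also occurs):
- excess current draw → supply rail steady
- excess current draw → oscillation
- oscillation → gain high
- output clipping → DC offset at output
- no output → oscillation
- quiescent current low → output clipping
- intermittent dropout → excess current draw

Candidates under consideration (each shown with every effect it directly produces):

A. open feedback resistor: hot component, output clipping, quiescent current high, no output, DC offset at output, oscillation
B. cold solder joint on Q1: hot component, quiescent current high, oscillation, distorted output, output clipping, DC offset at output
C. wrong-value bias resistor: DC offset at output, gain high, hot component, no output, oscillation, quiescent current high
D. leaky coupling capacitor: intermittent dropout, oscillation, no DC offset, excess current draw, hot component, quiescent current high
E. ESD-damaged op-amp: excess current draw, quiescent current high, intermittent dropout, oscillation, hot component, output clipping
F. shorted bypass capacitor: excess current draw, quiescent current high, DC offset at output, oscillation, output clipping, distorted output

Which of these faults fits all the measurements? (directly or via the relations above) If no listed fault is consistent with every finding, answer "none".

E

Testing each hypothesis:
(A) open feedback resistor — does not account for excess current draw
(B) cold solder joint on Q1 — does not account for excess current draw
(C) wrong-value bias resistor — hot component yes; oscillation yes; excess current draw NO; DC offset at output yes; quiescent current high yes
(D) leaky coupling capacitor — hot component yes; oscillation yes; excess current draw yes; DC offset at output NO; quiescent current high yes
(E) ESD-damaged op-amp — hot component yes; oscillation yes; excess current draw yes; DC offset at output yes (through output clipping → DC offset at output); quiescent current high yes
(F) shorted bypass capacitor — hot component NO; oscillation yes; excess current draw yes; DC offset at output yes; quiescent current high yes
Only (E) is consistent with every observation.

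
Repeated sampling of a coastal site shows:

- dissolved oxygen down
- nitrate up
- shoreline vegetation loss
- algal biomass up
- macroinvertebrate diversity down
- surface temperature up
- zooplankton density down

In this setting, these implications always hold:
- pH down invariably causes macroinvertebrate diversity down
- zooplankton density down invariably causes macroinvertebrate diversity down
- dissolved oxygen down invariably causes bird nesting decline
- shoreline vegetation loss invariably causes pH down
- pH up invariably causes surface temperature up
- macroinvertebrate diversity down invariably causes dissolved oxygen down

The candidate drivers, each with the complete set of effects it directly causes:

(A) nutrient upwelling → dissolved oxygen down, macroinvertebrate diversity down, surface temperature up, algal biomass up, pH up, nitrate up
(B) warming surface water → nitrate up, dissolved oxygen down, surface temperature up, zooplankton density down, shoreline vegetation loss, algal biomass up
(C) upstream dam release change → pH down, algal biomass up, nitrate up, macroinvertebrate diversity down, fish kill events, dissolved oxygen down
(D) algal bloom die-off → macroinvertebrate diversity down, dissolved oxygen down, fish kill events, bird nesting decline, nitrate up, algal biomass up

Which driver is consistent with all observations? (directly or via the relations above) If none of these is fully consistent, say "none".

Checking each candidate against the observations:
(A) nutrient upwelling — does not account for shoreline vegetation loss, zooplankton density down
(B) warming surface water — dissolved oxygen down match; nitrate up match; shoreline vegetation loss match; algal biomass up match; macroinvertebrate diversity down match (via zooplankton density down → macroinvertebrate diversity down); surface temperature up match; zooplankton density down match
(C) upstream dam release change — dissolved oxygen down match; nitrate up match; shoreline vegetation loss miss; algal biomass up match; macroinvertebrate diversity down match; surface temperature up miss; zooplankton density down miss
(D) algal bloom die-off — dissolved oxygen down match; nitrate up match; shoreline vegetation loss miss; algal biomass up match; macroinvertebrate diversity down match; surface temperature up miss; zooplankton density down miss
(B) is the only candidate with no mismatches.

B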